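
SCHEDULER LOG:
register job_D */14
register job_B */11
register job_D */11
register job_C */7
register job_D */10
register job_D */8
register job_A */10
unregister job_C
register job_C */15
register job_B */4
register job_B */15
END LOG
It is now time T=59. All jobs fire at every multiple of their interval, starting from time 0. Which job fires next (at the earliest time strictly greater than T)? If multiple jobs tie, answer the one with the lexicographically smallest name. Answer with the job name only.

Op 1: register job_D */14 -> active={job_D:*/14}
Op 2: register job_B */11 -> active={job_B:*/11, job_D:*/14}
Op 3: register job_D */11 -> active={job_B:*/11, job_D:*/11}
Op 4: register job_C */7 -> active={job_B:*/11, job_C:*/7, job_D:*/11}
Op 5: register job_D */10 -> active={job_B:*/11, job_C:*/7, job_D:*/10}
Op 6: register job_D */8 -> active={job_B:*/11, job_C:*/7, job_D:*/8}
Op 7: register job_A */10 -> active={job_A:*/10, job_B:*/11, job_C:*/7, job_D:*/8}
Op 8: unregister job_C -> active={job_A:*/10, job_B:*/11, job_D:*/8}
Op 9: register job_C */15 -> active={job_A:*/10, job_B:*/11, job_C:*/15, job_D:*/8}
Op 10: register job_B */4 -> active={job_A:*/10, job_B:*/4, job_C:*/15, job_D:*/8}
Op 11: register job_B */15 -> active={job_A:*/10, job_B:*/15, job_C:*/15, job_D:*/8}
  job_A: interval 10, next fire after T=59 is 60
  job_B: interval 15, next fire after T=59 is 60
  job_C: interval 15, next fire after T=59 is 60
  job_D: interval 8, next fire after T=59 is 64
Earliest = 60, winner (lex tiebreak) = job_A

Answer: job_A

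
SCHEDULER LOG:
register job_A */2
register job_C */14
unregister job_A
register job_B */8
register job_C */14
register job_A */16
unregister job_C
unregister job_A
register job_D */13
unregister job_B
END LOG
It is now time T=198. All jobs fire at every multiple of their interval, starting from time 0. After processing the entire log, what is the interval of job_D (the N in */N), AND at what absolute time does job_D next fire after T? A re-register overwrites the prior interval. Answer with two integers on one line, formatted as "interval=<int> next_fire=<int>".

Op 1: register job_A */2 -> active={job_A:*/2}
Op 2: register job_C */14 -> active={job_A:*/2, job_C:*/14}
Op 3: unregister job_A -> active={job_C:*/14}
Op 4: register job_B */8 -> active={job_B:*/8, job_C:*/14}
Op 5: register job_C */14 -> active={job_B:*/8, job_C:*/14}
Op 6: register job_A */16 -> active={job_A:*/16, job_B:*/8, job_C:*/14}
Op 7: unregister job_C -> active={job_A:*/16, job_B:*/8}
Op 8: unregister job_A -> active={job_B:*/8}
Op 9: register job_D */13 -> active={job_B:*/8, job_D:*/13}
Op 10: unregister job_B -> active={job_D:*/13}
Final interval of job_D = 13
Next fire of job_D after T=198: (198//13+1)*13 = 208

Answer: interval=13 next_fire=208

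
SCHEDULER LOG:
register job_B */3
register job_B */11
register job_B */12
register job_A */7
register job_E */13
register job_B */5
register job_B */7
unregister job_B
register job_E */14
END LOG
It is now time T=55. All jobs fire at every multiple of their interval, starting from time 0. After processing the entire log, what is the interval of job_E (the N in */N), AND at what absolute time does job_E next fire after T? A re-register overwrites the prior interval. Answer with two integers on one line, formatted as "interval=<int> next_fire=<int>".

Op 1: register job_B */3 -> active={job_B:*/3}
Op 2: register job_B */11 -> active={job_B:*/11}
Op 3: register job_B */12 -> active={job_B:*/12}
Op 4: register job_A */7 -> active={job_A:*/7, job_B:*/12}
Op 5: register job_E */13 -> active={job_A:*/7, job_B:*/12, job_E:*/13}
Op 6: register job_B */5 -> active={job_A:*/7, job_B:*/5, job_E:*/13}
Op 7: register job_B */7 -> active={job_A:*/7, job_B:*/7, job_E:*/13}
Op 8: unregister job_B -> active={job_A:*/7, job_E:*/13}
Op 9: register job_E */14 -> active={job_A:*/7, job_E:*/14}
Final interval of job_E = 14
Next fire of job_E after T=55: (55//14+1)*14 = 56

Answer: interval=14 next_fire=56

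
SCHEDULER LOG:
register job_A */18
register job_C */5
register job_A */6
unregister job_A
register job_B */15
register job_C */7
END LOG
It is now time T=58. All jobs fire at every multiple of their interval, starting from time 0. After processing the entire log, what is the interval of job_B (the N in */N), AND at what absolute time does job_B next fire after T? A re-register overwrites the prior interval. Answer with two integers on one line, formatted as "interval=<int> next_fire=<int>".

Answer: interval=15 next_fire=60

Derivation:
Op 1: register job_A */18 -> active={job_A:*/18}
Op 2: register job_C */5 -> active={job_A:*/18, job_C:*/5}
Op 3: register job_A */6 -> active={job_A:*/6, job_C:*/5}
Op 4: unregister job_A -> active={job_C:*/5}
Op 5: register job_B */15 -> active={job_B:*/15, job_C:*/5}
Op 6: register job_C */7 -> active={job_B:*/15, job_C:*/7}
Final interval of job_B = 15
Next fire of job_B after T=58: (58//15+1)*15 = 60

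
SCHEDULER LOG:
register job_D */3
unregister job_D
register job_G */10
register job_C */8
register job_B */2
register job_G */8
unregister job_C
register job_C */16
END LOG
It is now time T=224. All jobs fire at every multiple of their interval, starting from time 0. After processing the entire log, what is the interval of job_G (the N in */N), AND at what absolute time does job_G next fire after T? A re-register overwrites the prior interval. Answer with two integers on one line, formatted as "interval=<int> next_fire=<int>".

Answer: interval=8 next_fire=232

Derivation:
Op 1: register job_D */3 -> active={job_D:*/3}
Op 2: unregister job_D -> active={}
Op 3: register job_G */10 -> active={job_G:*/10}
Op 4: register job_C */8 -> active={job_C:*/8, job_G:*/10}
Op 5: register job_B */2 -> active={job_B:*/2, job_C:*/8, job_G:*/10}
Op 6: register job_G */8 -> active={job_B:*/2, job_C:*/8, job_G:*/8}
Op 7: unregister job_C -> active={job_B:*/2, job_G:*/8}
Op 8: register job_C */16 -> active={job_B:*/2, job_C:*/16, job_G:*/8}
Final interval of job_G = 8
Next fire of job_G after T=224: (224//8+1)*8 = 232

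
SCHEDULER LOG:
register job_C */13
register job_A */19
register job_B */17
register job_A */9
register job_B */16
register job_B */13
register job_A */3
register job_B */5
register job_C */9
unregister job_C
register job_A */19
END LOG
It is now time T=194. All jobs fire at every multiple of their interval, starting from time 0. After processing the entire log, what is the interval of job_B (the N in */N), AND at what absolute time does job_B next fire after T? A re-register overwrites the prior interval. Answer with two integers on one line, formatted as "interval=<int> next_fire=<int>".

Answer: interval=5 next_fire=195

Derivation:
Op 1: register job_C */13 -> active={job_C:*/13}
Op 2: register job_A */19 -> active={job_A:*/19, job_C:*/13}
Op 3: register job_B */17 -> active={job_A:*/19, job_B:*/17, job_C:*/13}
Op 4: register job_A */9 -> active={job_A:*/9, job_B:*/17, job_C:*/13}
Op 5: register job_B */16 -> active={job_A:*/9, job_B:*/16, job_C:*/13}
Op 6: register job_B */13 -> active={job_A:*/9, job_B:*/13, job_C:*/13}
Op 7: register job_A */3 -> active={job_A:*/3, job_B:*/13, job_C:*/13}
Op 8: register job_B */5 -> active={job_A:*/3, job_B:*/5, job_C:*/13}
Op 9: register job_C */9 -> active={job_A:*/3, job_B:*/5, job_C:*/9}
Op 10: unregister job_C -> active={job_A:*/3, job_B:*/5}
Op 11: register job_A */19 -> active={job_A:*/19, job_B:*/5}
Final interval of job_B = 5
Next fire of job_B after T=194: (194//5+1)*5 = 195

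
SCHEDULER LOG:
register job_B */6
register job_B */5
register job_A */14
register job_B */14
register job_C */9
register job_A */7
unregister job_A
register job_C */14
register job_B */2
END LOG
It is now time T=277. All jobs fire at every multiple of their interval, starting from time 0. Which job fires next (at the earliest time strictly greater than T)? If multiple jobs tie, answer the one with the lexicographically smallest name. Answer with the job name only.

Op 1: register job_B */6 -> active={job_B:*/6}
Op 2: register job_B */5 -> active={job_B:*/5}
Op 3: register job_A */14 -> active={job_A:*/14, job_B:*/5}
Op 4: register job_B */14 -> active={job_A:*/14, job_B:*/14}
Op 5: register job_C */9 -> active={job_A:*/14, job_B:*/14, job_C:*/9}
Op 6: register job_A */7 -> active={job_A:*/7, job_B:*/14, job_C:*/9}
Op 7: unregister job_A -> active={job_B:*/14, job_C:*/9}
Op 8: register job_C */14 -> active={job_B:*/14, job_C:*/14}
Op 9: register job_B */2 -> active={job_B:*/2, job_C:*/14}
  job_B: interval 2, next fire after T=277 is 278
  job_C: interval 14, next fire after T=277 is 280
Earliest = 278, winner (lex tiebreak) = job_B

Answer: job_B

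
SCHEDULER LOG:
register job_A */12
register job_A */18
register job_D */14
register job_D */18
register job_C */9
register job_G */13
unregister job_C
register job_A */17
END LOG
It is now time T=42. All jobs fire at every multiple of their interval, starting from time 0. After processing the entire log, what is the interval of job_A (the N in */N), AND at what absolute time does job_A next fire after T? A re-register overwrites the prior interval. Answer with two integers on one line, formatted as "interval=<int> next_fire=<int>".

Op 1: register job_A */12 -> active={job_A:*/12}
Op 2: register job_A */18 -> active={job_A:*/18}
Op 3: register job_D */14 -> active={job_A:*/18, job_D:*/14}
Op 4: register job_D */18 -> active={job_A:*/18, job_D:*/18}
Op 5: register job_C */9 -> active={job_A:*/18, job_C:*/9, job_D:*/18}
Op 6: register job_G */13 -> active={job_A:*/18, job_C:*/9, job_D:*/18, job_G:*/13}
Op 7: unregister job_C -> active={job_A:*/18, job_D:*/18, job_G:*/13}
Op 8: register job_A */17 -> active={job_A:*/17, job_D:*/18, job_G:*/13}
Final interval of job_A = 17
Next fire of job_A after T=42: (42//17+1)*17 = 51

Answer: interval=17 next_fire=51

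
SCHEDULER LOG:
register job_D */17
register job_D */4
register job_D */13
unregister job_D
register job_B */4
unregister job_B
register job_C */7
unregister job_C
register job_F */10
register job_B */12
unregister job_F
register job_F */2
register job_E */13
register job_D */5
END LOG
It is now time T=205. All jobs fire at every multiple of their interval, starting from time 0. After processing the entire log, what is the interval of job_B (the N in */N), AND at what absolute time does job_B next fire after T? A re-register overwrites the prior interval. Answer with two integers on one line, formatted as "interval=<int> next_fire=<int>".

Op 1: register job_D */17 -> active={job_D:*/17}
Op 2: register job_D */4 -> active={job_D:*/4}
Op 3: register job_D */13 -> active={job_D:*/13}
Op 4: unregister job_D -> active={}
Op 5: register job_B */4 -> active={job_B:*/4}
Op 6: unregister job_B -> active={}
Op 7: register job_C */7 -> active={job_C:*/7}
Op 8: unregister job_C -> active={}
Op 9: register job_F */10 -> active={job_F:*/10}
Op 10: register job_B */12 -> active={job_B:*/12, job_F:*/10}
Op 11: unregister job_F -> active={job_B:*/12}
Op 12: register job_F */2 -> active={job_B:*/12, job_F:*/2}
Op 13: register job_E */13 -> active={job_B:*/12, job_E:*/13, job_F:*/2}
Op 14: register job_D */5 -> active={job_B:*/12, job_D:*/5, job_E:*/13, job_F:*/2}
Final interval of job_B = 12
Next fire of job_B after T=205: (205//12+1)*12 = 216

Answer: interval=12 next_fire=216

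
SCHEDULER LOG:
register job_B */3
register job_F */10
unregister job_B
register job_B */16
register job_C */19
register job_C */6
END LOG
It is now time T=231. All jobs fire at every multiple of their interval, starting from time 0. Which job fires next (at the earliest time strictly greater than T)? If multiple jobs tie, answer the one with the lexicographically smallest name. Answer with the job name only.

Answer: job_C

Derivation:
Op 1: register job_B */3 -> active={job_B:*/3}
Op 2: register job_F */10 -> active={job_B:*/3, job_F:*/10}
Op 3: unregister job_B -> active={job_F:*/10}
Op 4: register job_B */16 -> active={job_B:*/16, job_F:*/10}
Op 5: register job_C */19 -> active={job_B:*/16, job_C:*/19, job_F:*/10}
Op 6: register job_C */6 -> active={job_B:*/16, job_C:*/6, job_F:*/10}
  job_B: interval 16, next fire after T=231 is 240
  job_C: interval 6, next fire after T=231 is 234
  job_F: interval 10, next fire after T=231 is 240
Earliest = 234, winner (lex tiebreak) = job_C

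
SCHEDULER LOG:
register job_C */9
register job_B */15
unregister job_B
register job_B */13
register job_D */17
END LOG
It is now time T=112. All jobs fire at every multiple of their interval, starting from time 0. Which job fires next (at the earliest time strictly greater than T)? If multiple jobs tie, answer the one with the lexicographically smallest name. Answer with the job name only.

Answer: job_B

Derivation:
Op 1: register job_C */9 -> active={job_C:*/9}
Op 2: register job_B */15 -> active={job_B:*/15, job_C:*/9}
Op 3: unregister job_B -> active={job_C:*/9}
Op 4: register job_B */13 -> active={job_B:*/13, job_C:*/9}
Op 5: register job_D */17 -> active={job_B:*/13, job_C:*/9, job_D:*/17}
  job_B: interval 13, next fire after T=112 is 117
  job_C: interval 9, next fire after T=112 is 117
  job_D: interval 17, next fire after T=112 is 119
Earliest = 117, winner (lex tiebreak) = job_B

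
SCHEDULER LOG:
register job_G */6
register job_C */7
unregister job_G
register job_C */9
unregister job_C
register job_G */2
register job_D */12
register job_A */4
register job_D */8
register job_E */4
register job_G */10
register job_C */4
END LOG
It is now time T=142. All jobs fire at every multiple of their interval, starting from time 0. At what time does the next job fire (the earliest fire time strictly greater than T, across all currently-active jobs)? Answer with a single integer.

Op 1: register job_G */6 -> active={job_G:*/6}
Op 2: register job_C */7 -> active={job_C:*/7, job_G:*/6}
Op 3: unregister job_G -> active={job_C:*/7}
Op 4: register job_C */9 -> active={job_C:*/9}
Op 5: unregister job_C -> active={}
Op 6: register job_G */2 -> active={job_G:*/2}
Op 7: register job_D */12 -> active={job_D:*/12, job_G:*/2}
Op 8: register job_A */4 -> active={job_A:*/4, job_D:*/12, job_G:*/2}
Op 9: register job_D */8 -> active={job_A:*/4, job_D:*/8, job_G:*/2}
Op 10: register job_E */4 -> active={job_A:*/4, job_D:*/8, job_E:*/4, job_G:*/2}
Op 11: register job_G */10 -> active={job_A:*/4, job_D:*/8, job_E:*/4, job_G:*/10}
Op 12: register job_C */4 -> active={job_A:*/4, job_C:*/4, job_D:*/8, job_E:*/4, job_G:*/10}
  job_A: interval 4, next fire after T=142 is 144
  job_C: interval 4, next fire after T=142 is 144
  job_D: interval 8, next fire after T=142 is 144
  job_E: interval 4, next fire after T=142 is 144
  job_G: interval 10, next fire after T=142 is 150
Earliest fire time = 144 (job job_A)

Answer: 144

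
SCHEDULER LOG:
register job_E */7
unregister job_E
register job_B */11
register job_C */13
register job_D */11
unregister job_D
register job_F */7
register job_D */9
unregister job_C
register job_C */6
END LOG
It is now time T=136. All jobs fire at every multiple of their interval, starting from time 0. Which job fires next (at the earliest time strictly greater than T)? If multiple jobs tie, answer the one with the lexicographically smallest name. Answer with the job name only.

Op 1: register job_E */7 -> active={job_E:*/7}
Op 2: unregister job_E -> active={}
Op 3: register job_B */11 -> active={job_B:*/11}
Op 4: register job_C */13 -> active={job_B:*/11, job_C:*/13}
Op 5: register job_D */11 -> active={job_B:*/11, job_C:*/13, job_D:*/11}
Op 6: unregister job_D -> active={job_B:*/11, job_C:*/13}
Op 7: register job_F */7 -> active={job_B:*/11, job_C:*/13, job_F:*/7}
Op 8: register job_D */9 -> active={job_B:*/11, job_C:*/13, job_D:*/9, job_F:*/7}
Op 9: unregister job_C -> active={job_B:*/11, job_D:*/9, job_F:*/7}
Op 10: register job_C */6 -> active={job_B:*/11, job_C:*/6, job_D:*/9, job_F:*/7}
  job_B: interval 11, next fire after T=136 is 143
  job_C: interval 6, next fire after T=136 is 138
  job_D: interval 9, next fire after T=136 is 144
  job_F: interval 7, next fire after T=136 is 140
Earliest = 138, winner (lex tiebreak) = job_C

Answer: job_C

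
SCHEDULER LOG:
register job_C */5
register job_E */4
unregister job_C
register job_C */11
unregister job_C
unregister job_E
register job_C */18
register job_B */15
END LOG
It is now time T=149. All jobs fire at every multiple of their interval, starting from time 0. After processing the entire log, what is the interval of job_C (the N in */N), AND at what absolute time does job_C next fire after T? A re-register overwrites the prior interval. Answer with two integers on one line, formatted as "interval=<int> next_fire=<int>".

Answer: interval=18 next_fire=162

Derivation:
Op 1: register job_C */5 -> active={job_C:*/5}
Op 2: register job_E */4 -> active={job_C:*/5, job_E:*/4}
Op 3: unregister job_C -> active={job_E:*/4}
Op 4: register job_C */11 -> active={job_C:*/11, job_E:*/4}
Op 5: unregister job_C -> active={job_E:*/4}
Op 6: unregister job_E -> active={}
Op 7: register job_C */18 -> active={job_C:*/18}
Op 8: register job_B */15 -> active={job_B:*/15, job_C:*/18}
Final interval of job_C = 18
Next fire of job_C after T=149: (149//18+1)*18 = 162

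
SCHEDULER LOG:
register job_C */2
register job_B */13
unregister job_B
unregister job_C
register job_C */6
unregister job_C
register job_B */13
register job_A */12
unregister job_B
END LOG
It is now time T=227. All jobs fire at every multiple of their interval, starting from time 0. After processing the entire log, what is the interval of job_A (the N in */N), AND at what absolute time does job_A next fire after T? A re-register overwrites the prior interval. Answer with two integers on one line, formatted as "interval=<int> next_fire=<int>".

Answer: interval=12 next_fire=228

Derivation:
Op 1: register job_C */2 -> active={job_C:*/2}
Op 2: register job_B */13 -> active={job_B:*/13, job_C:*/2}
Op 3: unregister job_B -> active={job_C:*/2}
Op 4: unregister job_C -> active={}
Op 5: register job_C */6 -> active={job_C:*/6}
Op 6: unregister job_C -> active={}
Op 7: register job_B */13 -> active={job_B:*/13}
Op 8: register job_A */12 -> active={job_A:*/12, job_B:*/13}
Op 9: unregister job_B -> active={job_A:*/12}
Final interval of job_A = 12
Next fire of job_A after T=227: (227//12+1)*12 = 228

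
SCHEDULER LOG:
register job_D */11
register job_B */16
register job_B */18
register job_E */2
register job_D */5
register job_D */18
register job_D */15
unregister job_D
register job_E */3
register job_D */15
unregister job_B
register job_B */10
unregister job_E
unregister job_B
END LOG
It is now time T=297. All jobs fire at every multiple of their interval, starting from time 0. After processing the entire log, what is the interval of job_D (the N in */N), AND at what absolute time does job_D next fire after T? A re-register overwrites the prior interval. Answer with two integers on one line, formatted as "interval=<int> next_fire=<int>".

Answer: interval=15 next_fire=300

Derivation:
Op 1: register job_D */11 -> active={job_D:*/11}
Op 2: register job_B */16 -> active={job_B:*/16, job_D:*/11}
Op 3: register job_B */18 -> active={job_B:*/18, job_D:*/11}
Op 4: register job_E */2 -> active={job_B:*/18, job_D:*/11, job_E:*/2}
Op 5: register job_D */5 -> active={job_B:*/18, job_D:*/5, job_E:*/2}
Op 6: register job_D */18 -> active={job_B:*/18, job_D:*/18, job_E:*/2}
Op 7: register job_D */15 -> active={job_B:*/18, job_D:*/15, job_E:*/2}
Op 8: unregister job_D -> active={job_B:*/18, job_E:*/2}
Op 9: register job_E */3 -> active={job_B:*/18, job_E:*/3}
Op 10: register job_D */15 -> active={job_B:*/18, job_D:*/15, job_E:*/3}
Op 11: unregister job_B -> active={job_D:*/15, job_E:*/3}
Op 12: register job_B */10 -> active={job_B:*/10, job_D:*/15, job_E:*/3}
Op 13: unregister job_E -> active={job_B:*/10, job_D:*/15}
Op 14: unregister job_B -> active={job_D:*/15}
Final interval of job_D = 15
Next fire of job_D after T=297: (297//15+1)*15 = 300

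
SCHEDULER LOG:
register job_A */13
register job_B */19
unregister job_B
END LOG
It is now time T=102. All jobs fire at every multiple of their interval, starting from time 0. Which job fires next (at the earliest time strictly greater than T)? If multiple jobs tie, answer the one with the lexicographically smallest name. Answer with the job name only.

Answer: job_A

Derivation:
Op 1: register job_A */13 -> active={job_A:*/13}
Op 2: register job_B */19 -> active={job_A:*/13, job_B:*/19}
Op 3: unregister job_B -> active={job_A:*/13}
  job_A: interval 13, next fire after T=102 is 104
Earliest = 104, winner (lex tiebreak) = job_A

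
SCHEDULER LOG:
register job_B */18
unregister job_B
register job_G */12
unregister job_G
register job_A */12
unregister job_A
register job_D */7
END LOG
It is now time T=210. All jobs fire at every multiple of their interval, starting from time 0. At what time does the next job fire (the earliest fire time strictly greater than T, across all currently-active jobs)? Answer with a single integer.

Op 1: register job_B */18 -> active={job_B:*/18}
Op 2: unregister job_B -> active={}
Op 3: register job_G */12 -> active={job_G:*/12}
Op 4: unregister job_G -> active={}
Op 5: register job_A */12 -> active={job_A:*/12}
Op 6: unregister job_A -> active={}
Op 7: register job_D */7 -> active={job_D:*/7}
  job_D: interval 7, next fire after T=210 is 217
Earliest fire time = 217 (job job_D)

Answer: 217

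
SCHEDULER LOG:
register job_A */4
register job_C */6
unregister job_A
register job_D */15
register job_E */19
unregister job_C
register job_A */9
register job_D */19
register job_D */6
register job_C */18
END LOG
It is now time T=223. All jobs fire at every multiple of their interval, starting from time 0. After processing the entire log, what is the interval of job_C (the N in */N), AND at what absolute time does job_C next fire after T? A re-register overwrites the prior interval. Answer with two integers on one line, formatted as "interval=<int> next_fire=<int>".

Op 1: register job_A */4 -> active={job_A:*/4}
Op 2: register job_C */6 -> active={job_A:*/4, job_C:*/6}
Op 3: unregister job_A -> active={job_C:*/6}
Op 4: register job_D */15 -> active={job_C:*/6, job_D:*/15}
Op 5: register job_E */19 -> active={job_C:*/6, job_D:*/15, job_E:*/19}
Op 6: unregister job_C -> active={job_D:*/15, job_E:*/19}
Op 7: register job_A */9 -> active={job_A:*/9, job_D:*/15, job_E:*/19}
Op 8: register job_D */19 -> active={job_A:*/9, job_D:*/19, job_E:*/19}
Op 9: register job_D */6 -> active={job_A:*/9, job_D:*/6, job_E:*/19}
Op 10: register job_C */18 -> active={job_A:*/9, job_C:*/18, job_D:*/6, job_E:*/19}
Final interval of job_C = 18
Next fire of job_C after T=223: (223//18+1)*18 = 234

Answer: interval=18 next_fire=234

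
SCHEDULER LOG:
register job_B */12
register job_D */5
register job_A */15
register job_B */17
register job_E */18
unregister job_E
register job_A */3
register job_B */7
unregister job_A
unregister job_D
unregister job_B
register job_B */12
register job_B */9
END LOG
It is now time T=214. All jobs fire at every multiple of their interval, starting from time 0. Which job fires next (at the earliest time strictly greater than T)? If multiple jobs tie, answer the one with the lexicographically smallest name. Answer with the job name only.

Answer: job_B

Derivation:
Op 1: register job_B */12 -> active={job_B:*/12}
Op 2: register job_D */5 -> active={job_B:*/12, job_D:*/5}
Op 3: register job_A */15 -> active={job_A:*/15, job_B:*/12, job_D:*/5}
Op 4: register job_B */17 -> active={job_A:*/15, job_B:*/17, job_D:*/5}
Op 5: register job_E */18 -> active={job_A:*/15, job_B:*/17, job_D:*/5, job_E:*/18}
Op 6: unregister job_E -> active={job_A:*/15, job_B:*/17, job_D:*/5}
Op 7: register job_A */3 -> active={job_A:*/3, job_B:*/17, job_D:*/5}
Op 8: register job_B */7 -> active={job_A:*/3, job_B:*/7, job_D:*/5}
Op 9: unregister job_A -> active={job_B:*/7, job_D:*/5}
Op 10: unregister job_D -> active={job_B:*/7}
Op 11: unregister job_B -> active={}
Op 12: register job_B */12 -> active={job_B:*/12}
Op 13: register job_B */9 -> active={job_B:*/9}
  job_B: interval 9, next fire after T=214 is 216
Earliest = 216, winner (lex tiebreak) = job_B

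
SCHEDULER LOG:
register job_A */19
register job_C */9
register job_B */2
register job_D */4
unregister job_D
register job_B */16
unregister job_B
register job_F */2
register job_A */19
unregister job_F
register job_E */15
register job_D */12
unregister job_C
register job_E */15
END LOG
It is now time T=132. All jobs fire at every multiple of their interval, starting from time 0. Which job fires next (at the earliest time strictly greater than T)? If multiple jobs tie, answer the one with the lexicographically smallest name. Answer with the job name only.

Answer: job_A

Derivation:
Op 1: register job_A */19 -> active={job_A:*/19}
Op 2: register job_C */9 -> active={job_A:*/19, job_C:*/9}
Op 3: register job_B */2 -> active={job_A:*/19, job_B:*/2, job_C:*/9}
Op 4: register job_D */4 -> active={job_A:*/19, job_B:*/2, job_C:*/9, job_D:*/4}
Op 5: unregister job_D -> active={job_A:*/19, job_B:*/2, job_C:*/9}
Op 6: register job_B */16 -> active={job_A:*/19, job_B:*/16, job_C:*/9}
Op 7: unregister job_B -> active={job_A:*/19, job_C:*/9}
Op 8: register job_F */2 -> active={job_A:*/19, job_C:*/9, job_F:*/2}
Op 9: register job_A */19 -> active={job_A:*/19, job_C:*/9, job_F:*/2}
Op 10: unregister job_F -> active={job_A:*/19, job_C:*/9}
Op 11: register job_E */15 -> active={job_A:*/19, job_C:*/9, job_E:*/15}
Op 12: register job_D */12 -> active={job_A:*/19, job_C:*/9, job_D:*/12, job_E:*/15}
Op 13: unregister job_C -> active={job_A:*/19, job_D:*/12, job_E:*/15}
Op 14: register job_E */15 -> active={job_A:*/19, job_D:*/12, job_E:*/15}
  job_A: interval 19, next fire after T=132 is 133
  job_D: interval 12, next fire after T=132 is 144
  job_E: interval 15, next fire after T=132 is 135
Earliest = 133, winner (lex tiebreak) = job_A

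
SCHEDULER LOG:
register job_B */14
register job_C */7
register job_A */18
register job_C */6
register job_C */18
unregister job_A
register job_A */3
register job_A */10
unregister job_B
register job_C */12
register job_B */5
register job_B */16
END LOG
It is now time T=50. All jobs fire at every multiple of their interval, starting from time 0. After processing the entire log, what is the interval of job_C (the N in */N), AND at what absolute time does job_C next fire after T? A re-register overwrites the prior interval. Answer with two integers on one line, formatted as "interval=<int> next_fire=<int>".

Answer: interval=12 next_fire=60

Derivation:
Op 1: register job_B */14 -> active={job_B:*/14}
Op 2: register job_C */7 -> active={job_B:*/14, job_C:*/7}
Op 3: register job_A */18 -> active={job_A:*/18, job_B:*/14, job_C:*/7}
Op 4: register job_C */6 -> active={job_A:*/18, job_B:*/14, job_C:*/6}
Op 5: register job_C */18 -> active={job_A:*/18, job_B:*/14, job_C:*/18}
Op 6: unregister job_A -> active={job_B:*/14, job_C:*/18}
Op 7: register job_A */3 -> active={job_A:*/3, job_B:*/14, job_C:*/18}
Op 8: register job_A */10 -> active={job_A:*/10, job_B:*/14, job_C:*/18}
Op 9: unregister job_B -> active={job_A:*/10, job_C:*/18}
Op 10: register job_C */12 -> active={job_A:*/10, job_C:*/12}
Op 11: register job_B */5 -> active={job_A:*/10, job_B:*/5, job_C:*/12}
Op 12: register job_B */16 -> active={job_A:*/10, job_B:*/16, job_C:*/12}
Final interval of job_C = 12
Next fire of job_C after T=50: (50//12+1)*12 = 60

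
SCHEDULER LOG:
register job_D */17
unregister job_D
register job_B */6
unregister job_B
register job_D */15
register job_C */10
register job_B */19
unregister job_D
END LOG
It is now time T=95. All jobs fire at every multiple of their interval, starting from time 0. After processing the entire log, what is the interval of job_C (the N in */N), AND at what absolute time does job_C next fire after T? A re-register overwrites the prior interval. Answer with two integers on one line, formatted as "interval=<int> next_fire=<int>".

Op 1: register job_D */17 -> active={job_D:*/17}
Op 2: unregister job_D -> active={}
Op 3: register job_B */6 -> active={job_B:*/6}
Op 4: unregister job_B -> active={}
Op 5: register job_D */15 -> active={job_D:*/15}
Op 6: register job_C */10 -> active={job_C:*/10, job_D:*/15}
Op 7: register job_B */19 -> active={job_B:*/19, job_C:*/10, job_D:*/15}
Op 8: unregister job_D -> active={job_B:*/19, job_C:*/10}
Final interval of job_C = 10
Next fire of job_C after T=95: (95//10+1)*10 = 100

Answer: interval=10 next_fire=100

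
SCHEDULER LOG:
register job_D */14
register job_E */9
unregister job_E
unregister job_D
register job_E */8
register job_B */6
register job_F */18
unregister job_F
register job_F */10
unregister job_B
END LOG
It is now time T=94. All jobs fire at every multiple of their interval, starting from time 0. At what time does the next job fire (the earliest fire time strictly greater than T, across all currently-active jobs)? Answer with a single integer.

Answer: 96

Derivation:
Op 1: register job_D */14 -> active={job_D:*/14}
Op 2: register job_E */9 -> active={job_D:*/14, job_E:*/9}
Op 3: unregister job_E -> active={job_D:*/14}
Op 4: unregister job_D -> active={}
Op 5: register job_E */8 -> active={job_E:*/8}
Op 6: register job_B */6 -> active={job_B:*/6, job_E:*/8}
Op 7: register job_F */18 -> active={job_B:*/6, job_E:*/8, job_F:*/18}
Op 8: unregister job_F -> active={job_B:*/6, job_E:*/8}
Op 9: register job_F */10 -> active={job_B:*/6, job_E:*/8, job_F:*/10}
Op 10: unregister job_B -> active={job_E:*/8, job_F:*/10}
  job_E: interval 8, next fire after T=94 is 96
  job_F: interval 10, next fire after T=94 is 100
Earliest fire time = 96 (job job_E)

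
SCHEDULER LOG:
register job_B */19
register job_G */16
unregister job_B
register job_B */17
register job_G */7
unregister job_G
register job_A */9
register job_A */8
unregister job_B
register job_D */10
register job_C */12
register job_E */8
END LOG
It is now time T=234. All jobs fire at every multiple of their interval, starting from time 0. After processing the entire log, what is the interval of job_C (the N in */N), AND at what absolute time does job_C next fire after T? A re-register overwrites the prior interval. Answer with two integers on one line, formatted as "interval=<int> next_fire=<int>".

Answer: interval=12 next_fire=240

Derivation:
Op 1: register job_B */19 -> active={job_B:*/19}
Op 2: register job_G */16 -> active={job_B:*/19, job_G:*/16}
Op 3: unregister job_B -> active={job_G:*/16}
Op 4: register job_B */17 -> active={job_B:*/17, job_G:*/16}
Op 5: register job_G */7 -> active={job_B:*/17, job_G:*/7}
Op 6: unregister job_G -> active={job_B:*/17}
Op 7: register job_A */9 -> active={job_A:*/9, job_B:*/17}
Op 8: register job_A */8 -> active={job_A:*/8, job_B:*/17}
Op 9: unregister job_B -> active={job_A:*/8}
Op 10: register job_D */10 -> active={job_A:*/8, job_D:*/10}
Op 11: register job_C */12 -> active={job_A:*/8, job_C:*/12, job_D:*/10}
Op 12: register job_E */8 -> active={job_A:*/8, job_C:*/12, job_D:*/10, job_E:*/8}
Final interval of job_C = 12
Next fire of job_C after T=234: (234//12+1)*12 = 240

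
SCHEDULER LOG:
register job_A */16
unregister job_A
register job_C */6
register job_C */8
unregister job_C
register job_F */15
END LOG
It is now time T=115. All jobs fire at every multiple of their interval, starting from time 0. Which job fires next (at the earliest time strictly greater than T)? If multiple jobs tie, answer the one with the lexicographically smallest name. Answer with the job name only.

Answer: job_F

Derivation:
Op 1: register job_A */16 -> active={job_A:*/16}
Op 2: unregister job_A -> active={}
Op 3: register job_C */6 -> active={job_C:*/6}
Op 4: register job_C */8 -> active={job_C:*/8}
Op 5: unregister job_C -> active={}
Op 6: register job_F */15 -> active={job_F:*/15}
  job_F: interval 15, next fire after T=115 is 120
Earliest = 120, winner (lex tiebreak) = job_F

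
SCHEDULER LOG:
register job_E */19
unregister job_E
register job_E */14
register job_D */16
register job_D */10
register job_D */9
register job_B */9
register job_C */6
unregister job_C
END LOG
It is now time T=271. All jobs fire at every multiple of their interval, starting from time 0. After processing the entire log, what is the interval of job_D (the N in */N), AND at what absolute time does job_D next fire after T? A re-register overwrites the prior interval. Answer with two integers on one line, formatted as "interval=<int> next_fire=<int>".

Op 1: register job_E */19 -> active={job_E:*/19}
Op 2: unregister job_E -> active={}
Op 3: register job_E */14 -> active={job_E:*/14}
Op 4: register job_D */16 -> active={job_D:*/16, job_E:*/14}
Op 5: register job_D */10 -> active={job_D:*/10, job_E:*/14}
Op 6: register job_D */9 -> active={job_D:*/9, job_E:*/14}
Op 7: register job_B */9 -> active={job_B:*/9, job_D:*/9, job_E:*/14}
Op 8: register job_C */6 -> active={job_B:*/9, job_C:*/6, job_D:*/9, job_E:*/14}
Op 9: unregister job_C -> active={job_B:*/9, job_D:*/9, job_E:*/14}
Final interval of job_D = 9
Next fire of job_D after T=271: (271//9+1)*9 = 279

Answer: interval=9 next_fire=279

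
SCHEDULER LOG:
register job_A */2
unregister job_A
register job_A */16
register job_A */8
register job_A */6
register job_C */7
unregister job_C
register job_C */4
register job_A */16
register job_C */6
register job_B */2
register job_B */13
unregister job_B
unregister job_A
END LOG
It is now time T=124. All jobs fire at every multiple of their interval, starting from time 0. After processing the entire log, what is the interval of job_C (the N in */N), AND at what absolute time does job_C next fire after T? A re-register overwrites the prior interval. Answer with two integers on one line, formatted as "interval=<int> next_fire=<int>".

Answer: interval=6 next_fire=126

Derivation:
Op 1: register job_A */2 -> active={job_A:*/2}
Op 2: unregister job_A -> active={}
Op 3: register job_A */16 -> active={job_A:*/16}
Op 4: register job_A */8 -> active={job_A:*/8}
Op 5: register job_A */6 -> active={job_A:*/6}
Op 6: register job_C */7 -> active={job_A:*/6, job_C:*/7}
Op 7: unregister job_C -> active={job_A:*/6}
Op 8: register job_C */4 -> active={job_A:*/6, job_C:*/4}
Op 9: register job_A */16 -> active={job_A:*/16, job_C:*/4}
Op 10: register job_C */6 -> active={job_A:*/16, job_C:*/6}
Op 11: register job_B */2 -> active={job_A:*/16, job_B:*/2, job_C:*/6}
Op 12: register job_B */13 -> active={job_A:*/16, job_B:*/13, job_C:*/6}
Op 13: unregister job_B -> active={job_A:*/16, job_C:*/6}
Op 14: unregister job_A -> active={job_C:*/6}
Final interval of job_C = 6
Next fire of job_C after T=124: (124//6+1)*6 = 126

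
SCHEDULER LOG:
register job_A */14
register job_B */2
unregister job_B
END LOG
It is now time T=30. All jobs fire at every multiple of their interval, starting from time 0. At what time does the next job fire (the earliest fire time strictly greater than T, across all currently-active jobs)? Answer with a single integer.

Op 1: register job_A */14 -> active={job_A:*/14}
Op 2: register job_B */2 -> active={job_A:*/14, job_B:*/2}
Op 3: unregister job_B -> active={job_A:*/14}
  job_A: interval 14, next fire after T=30 is 42
Earliest fire time = 42 (job job_A)

Answer: 42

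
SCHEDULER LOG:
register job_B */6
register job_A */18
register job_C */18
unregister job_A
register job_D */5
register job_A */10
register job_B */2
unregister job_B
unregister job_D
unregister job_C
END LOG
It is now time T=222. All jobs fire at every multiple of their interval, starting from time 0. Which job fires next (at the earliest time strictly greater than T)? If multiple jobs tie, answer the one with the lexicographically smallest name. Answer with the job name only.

Answer: job_A

Derivation:
Op 1: register job_B */6 -> active={job_B:*/6}
Op 2: register job_A */18 -> active={job_A:*/18, job_B:*/6}
Op 3: register job_C */18 -> active={job_A:*/18, job_B:*/6, job_C:*/18}
Op 4: unregister job_A -> active={job_B:*/6, job_C:*/18}
Op 5: register job_D */5 -> active={job_B:*/6, job_C:*/18, job_D:*/5}
Op 6: register job_A */10 -> active={job_A:*/10, job_B:*/6, job_C:*/18, job_D:*/5}
Op 7: register job_B */2 -> active={job_A:*/10, job_B:*/2, job_C:*/18, job_D:*/5}
Op 8: unregister job_B -> active={job_A:*/10, job_C:*/18, job_D:*/5}
Op 9: unregister job_D -> active={job_A:*/10, job_C:*/18}
Op 10: unregister job_C -> active={job_A:*/10}
  job_A: interval 10, next fire after T=222 is 230
Earliest = 230, winner (lex tiebreak) = job_A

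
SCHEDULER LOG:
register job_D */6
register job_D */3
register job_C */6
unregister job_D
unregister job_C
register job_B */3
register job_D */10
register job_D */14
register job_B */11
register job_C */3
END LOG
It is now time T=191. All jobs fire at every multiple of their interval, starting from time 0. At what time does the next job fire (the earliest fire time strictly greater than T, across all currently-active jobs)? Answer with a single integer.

Answer: 192

Derivation:
Op 1: register job_D */6 -> active={job_D:*/6}
Op 2: register job_D */3 -> active={job_D:*/3}
Op 3: register job_C */6 -> active={job_C:*/6, job_D:*/3}
Op 4: unregister job_D -> active={job_C:*/6}
Op 5: unregister job_C -> active={}
Op 6: register job_B */3 -> active={job_B:*/3}
Op 7: register job_D */10 -> active={job_B:*/3, job_D:*/10}
Op 8: register job_D */14 -> active={job_B:*/3, job_D:*/14}
Op 9: register job_B */11 -> active={job_B:*/11, job_D:*/14}
Op 10: register job_C */3 -> active={job_B:*/11, job_C:*/3, job_D:*/14}
  job_B: interval 11, next fire after T=191 is 198
  job_C: interval 3, next fire after T=191 is 192
  job_D: interval 14, next fire after T=191 is 196
Earliest fire time = 192 (job job_C)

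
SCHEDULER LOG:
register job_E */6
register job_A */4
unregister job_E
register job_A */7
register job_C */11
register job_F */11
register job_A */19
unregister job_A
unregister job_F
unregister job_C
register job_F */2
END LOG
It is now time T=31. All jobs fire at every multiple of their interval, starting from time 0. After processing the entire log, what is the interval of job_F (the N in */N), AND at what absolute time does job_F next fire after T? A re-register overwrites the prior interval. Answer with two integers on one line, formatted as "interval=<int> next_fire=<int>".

Op 1: register job_E */6 -> active={job_E:*/6}
Op 2: register job_A */4 -> active={job_A:*/4, job_E:*/6}
Op 3: unregister job_E -> active={job_A:*/4}
Op 4: register job_A */7 -> active={job_A:*/7}
Op 5: register job_C */11 -> active={job_A:*/7, job_C:*/11}
Op 6: register job_F */11 -> active={job_A:*/7, job_C:*/11, job_F:*/11}
Op 7: register job_A */19 -> active={job_A:*/19, job_C:*/11, job_F:*/11}
Op 8: unregister job_A -> active={job_C:*/11, job_F:*/11}
Op 9: unregister job_F -> active={job_C:*/11}
Op 10: unregister job_C -> active={}
Op 11: register job_F */2 -> active={job_F:*/2}
Final interval of job_F = 2
Next fire of job_F after T=31: (31//2+1)*2 = 32

Answer: interval=2 next_fire=32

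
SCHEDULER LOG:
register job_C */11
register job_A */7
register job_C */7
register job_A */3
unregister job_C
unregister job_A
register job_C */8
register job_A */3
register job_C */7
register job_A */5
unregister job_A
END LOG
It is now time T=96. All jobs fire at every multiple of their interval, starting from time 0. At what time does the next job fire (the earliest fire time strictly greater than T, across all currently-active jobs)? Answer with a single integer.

Answer: 98

Derivation:
Op 1: register job_C */11 -> active={job_C:*/11}
Op 2: register job_A */7 -> active={job_A:*/7, job_C:*/11}
Op 3: register job_C */7 -> active={job_A:*/7, job_C:*/7}
Op 4: register job_A */3 -> active={job_A:*/3, job_C:*/7}
Op 5: unregister job_C -> active={job_A:*/3}
Op 6: unregister job_A -> active={}
Op 7: register job_C */8 -> active={job_C:*/8}
Op 8: register job_A */3 -> active={job_A:*/3, job_C:*/8}
Op 9: register job_C */7 -> active={job_A:*/3, job_C:*/7}
Op 10: register job_A */5 -> active={job_A:*/5, job_C:*/7}
Op 11: unregister job_A -> active={job_C:*/7}
  job_C: interval 7, next fire after T=96 is 98
Earliest fire time = 98 (job job_C)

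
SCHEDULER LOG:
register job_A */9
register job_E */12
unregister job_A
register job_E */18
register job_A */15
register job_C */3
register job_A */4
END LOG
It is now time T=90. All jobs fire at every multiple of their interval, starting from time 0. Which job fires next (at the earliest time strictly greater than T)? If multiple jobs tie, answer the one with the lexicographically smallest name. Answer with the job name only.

Answer: job_A

Derivation:
Op 1: register job_A */9 -> active={job_A:*/9}
Op 2: register job_E */12 -> active={job_A:*/9, job_E:*/12}
Op 3: unregister job_A -> active={job_E:*/12}
Op 4: register job_E */18 -> active={job_E:*/18}
Op 5: register job_A */15 -> active={job_A:*/15, job_E:*/18}
Op 6: register job_C */3 -> active={job_A:*/15, job_C:*/3, job_E:*/18}
Op 7: register job_A */4 -> active={job_A:*/4, job_C:*/3, job_E:*/18}
  job_A: interval 4, next fire after T=90 is 92
  job_C: interval 3, next fire after T=90 is 93
  job_E: interval 18, next fire after T=90 is 108
Earliest = 92, winner (lex tiebreak) = job_A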